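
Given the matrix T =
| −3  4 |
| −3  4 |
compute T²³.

[[−3, 4], [−3, 4]]

T² = T (a projection; rank 1, trace 1), so T²³ = T.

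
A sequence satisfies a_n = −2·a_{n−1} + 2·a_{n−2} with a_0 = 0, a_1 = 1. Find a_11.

With companion matrix M = [[−2, 2], [1, 0]], [a_n, a_{n−1}]ᵀ = M·[a_{n−1}, a_{n−2}]ᵀ, so [a_11, a_10]ᵀ = M¹⁰·[a_1, a_0]ᵀ.
M¹⁰ = [[18272, −13376], [−6688, 4896]], giving [a_11, a_10]ᵀ = [[18272], [−6688]].

18272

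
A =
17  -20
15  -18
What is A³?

[[113, -140], [105, -132]]

tr A = -1 and det A = -6, so the characteristic polynomial is λ² − (-1)λ + (-6) with roots 2 and -3.
Eigenvectors give P = [[-4, -1], [-3, -1]] with P⁻¹ = [[-1, 1], [3, -4]], and A = P·diag(2, -3)·P⁻¹.
Then A³ = P·diag(8, -27)·P⁻¹ = [[-32, 27], [-24, 27]] · [[-1, 1], [3, -4]] = [[113, -140], [105, -132]].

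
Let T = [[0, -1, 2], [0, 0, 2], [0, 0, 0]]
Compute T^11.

T is strictly triangular, hence nilpotent: T^3 = 0, so T^11 = 0.

[[0, 0, 0], [0, 0, 0], [0, 0, 0]]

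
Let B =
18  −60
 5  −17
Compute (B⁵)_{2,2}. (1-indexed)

tr B = 1 and det B = −6, so the characteristic polynomial is λ² − (1)λ + (−6) with roots −2 and 3.
Eigenvectors give P = [[3, −4], [1, −1]] with P⁻¹ = [[−1, 4], [−1, 3]], and B = P·diag(−2, 3)·P⁻¹.
Then B⁵ = P·diag(−32, 243)·P⁻¹ = [[−96, −972], [−32, −243]] · [[−1, 4], [−1, 3]] = [[1068, −3300], [275, −857]].

−857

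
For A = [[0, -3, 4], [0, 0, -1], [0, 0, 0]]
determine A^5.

A is strictly triangular, hence nilpotent: A^3 = 0, so A^5 = 0.

[[0, 0, 0], [0, 0, 0], [0, 0, 0]]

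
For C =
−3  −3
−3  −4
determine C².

[[18, 21], [21, 25]]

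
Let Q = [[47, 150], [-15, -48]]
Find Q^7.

tr Q = -1 and det Q = -6, so the characteristic polynomial is λ² − (-1)λ + (-6) with roots 2 and -3.
Eigenvectors give P = [[10, -3], [-3, 1]] with P⁻¹ = [[1, 3], [3, 10]], and Q = P·diag(2, -3)·P⁻¹.
Then Q^7 = P·diag(128, -2187)·P⁻¹ = [[1280, 6561], [-384, -2187]] · [[1, 3], [3, 10]] = [[20963, 69450], [-6945, -23022]].

[[20963, 69450], [-6945, -23022]]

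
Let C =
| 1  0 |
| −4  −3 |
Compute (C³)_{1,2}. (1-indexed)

0

tr C = −2 and det C = −3, so the characteristic polynomial is λ² − (−2)λ + (−3) with roots 1 and −3.
Eigenvectors give P = [[1, 0], [−1, 1]] with P⁻¹ = [[1, 0], [1, 1]], and C = P·diag(1, −3)·P⁻¹.
Then C³ = P·diag(1, −27)·P⁻¹ = [[1, 0], [−1, −27]] · [[1, 0], [1, 1]] = [[1, 0], [−28, −27]].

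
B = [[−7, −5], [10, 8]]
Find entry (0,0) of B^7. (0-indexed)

−2443

tr B = 1 and det B = −6, so the characteristic polynomial is λ² − (1)λ + (−6) with roots −2 and 3.
Eigenvectors give P = [[−1, −1], [1, 2]] with P⁻¹ = [[−2, −1], [1, 1]], and B = P·diag(−2, 3)·P⁻¹.
Then B^7 = P·diag(−128, 2187)·P⁻¹ = [[128, −2187], [−128, 4374]] · [[−2, −1], [1, 1]] = [[−2443, −2315], [4630, 4502]].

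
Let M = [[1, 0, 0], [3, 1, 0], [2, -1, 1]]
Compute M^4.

M = I + N where N = [[0, 0, 0], [3, 0, 0], [2, -1, 0]] is strictly lower-triangular, so N^3 = 0.
(I + N)^4 = I + 4·N + 6·N^2 = [[1, 0, 0], [12, 1, 0], [-10, -4, 1]].

[[1, 0, 0], [12, 1, 0], [-10, -4, 1]]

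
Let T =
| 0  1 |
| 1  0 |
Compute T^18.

[[1, 0], [0, 1]]

T² = I (check: tr T = 0 and det T = −1), so T^18 = I since 18 is even.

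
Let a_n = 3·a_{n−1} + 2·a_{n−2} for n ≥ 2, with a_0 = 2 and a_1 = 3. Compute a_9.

92205

With companion matrix C = [[3, 2], [1, 0]], [a_n, a_{n−1}]ᵀ = C·[a_{n−1}, a_{n−2}]ᵀ, so [a_9, a_8]ᵀ = C^8·[a_1, a_0]ᵀ.
C^8 = [[22363, 12558], [6279, 3526]], giving [a_9, a_8]ᵀ = [[92205], [25889]].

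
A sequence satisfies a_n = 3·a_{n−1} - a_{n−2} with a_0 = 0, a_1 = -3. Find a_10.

-20295

With companion matrix A = [[3, -1], [1, 0]], [a_n, a_{n−1}]ᵀ = A·[a_{n−1}, a_{n−2}]ᵀ, so [a_10, a_9]ᵀ = A⁹·[a_1, a_0]ᵀ.
A⁹ = [[6765, -2584], [2584, -987]], giving [a_10, a_9]ᵀ = [[-20295], [-7752]].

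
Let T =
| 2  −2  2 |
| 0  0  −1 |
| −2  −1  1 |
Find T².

[[0, −6, 8], [2, 1, −1], [−6, 3, −2]]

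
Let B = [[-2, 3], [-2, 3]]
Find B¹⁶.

B² = B (a projection; rank 1, trace 1), so B¹⁶ = B.

[[-2, 3], [-2, 3]]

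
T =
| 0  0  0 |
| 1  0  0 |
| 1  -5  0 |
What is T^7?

T is strictly triangular, hence nilpotent: T^3 = 0, so T^7 = 0.

[[0, 0, 0], [0, 0, 0], [0, 0, 0]]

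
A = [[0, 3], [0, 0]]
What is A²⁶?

A is strictly triangular, hence nilpotent: A² = 0, so A²⁶ = 0.

[[0, 0], [0, 0]]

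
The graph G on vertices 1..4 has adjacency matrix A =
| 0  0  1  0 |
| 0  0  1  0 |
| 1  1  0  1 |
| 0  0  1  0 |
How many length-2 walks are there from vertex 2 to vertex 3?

0

The number of length-2 walks from vertex 2 to vertex 3 is entry (2,3) of A², where A is the adjacency matrix.
A² = [[1, 1, 0, 1], [1, 1, 0, 1], [0, 0, 3, 0], [1, 1, 0, 1]]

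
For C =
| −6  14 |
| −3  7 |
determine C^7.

C² = C (a projection; rank 1, trace 1), so C^7 = C.

[[−6, 14], [−3, 7]]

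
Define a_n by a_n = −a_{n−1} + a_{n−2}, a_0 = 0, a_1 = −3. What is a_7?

With companion matrix B = [[−1, 1], [1, 0]], [a_n, a_{n−1}]ᵀ = B·[a_{n−1}, a_{n−2}]ᵀ, so [a_7, a_6]ᵀ = B⁶·[a_1, a_0]ᵀ.
B⁶ = [[13, −8], [−8, 5]], giving [a_7, a_6]ᵀ = [[−39], [24]].

−39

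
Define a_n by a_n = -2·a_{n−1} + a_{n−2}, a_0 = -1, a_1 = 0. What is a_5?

With companion matrix T = [[-2, 1], [1, 0]], [a_n, a_{n−1}]ᵀ = T·[a_{n−1}, a_{n−2}]ᵀ, so [a_5, a_4]ᵀ = T⁴·[a_1, a_0]ᵀ.
T⁴ = [[29, -12], [-12, 5]], giving [a_5, a_4]ᵀ = [[12], [-5]].

12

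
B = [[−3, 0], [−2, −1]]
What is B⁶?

[[729, 0], [728, 1]]

tr B = −4 and det B = 3, so the characteristic polynomial is λ² − (−4)λ + (3) with roots −3 and −1.
Eigenvectors give P = [[1, 0], [1, −1]] with P⁻¹ = [[1, 0], [1, −1]], and B = P·diag(−3, −1)·P⁻¹.
Then B⁶ = P·diag(729, 1)·P⁻¹ = [[729, 0], [729, −1]] · [[1, 0], [1, −1]] = [[729, 0], [728, 1]].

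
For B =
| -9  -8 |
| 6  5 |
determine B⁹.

[[-78729, -78728], [59046, 59045]]

tr B = -4 and det B = 3, so the characteristic polynomial is λ² − (-4)λ + (3) with roots -3 and -1.
Eigenvectors give P = [[4, -1], [-3, 1]] with P⁻¹ = [[1, 1], [3, 4]], and B = P·diag(-3, -1)·P⁻¹.
Then B⁹ = P·diag(-19683, -1)·P⁻¹ = [[-78732, 1], [59049, -1]] · [[1, 1], [3, 4]] = [[-78729, -78728], [59046, 59045]].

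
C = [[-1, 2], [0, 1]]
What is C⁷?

C² = I (check: tr C = 0 and det C = -1), so C⁷ = C since 7 is odd.

[[-1, 2], [0, 1]]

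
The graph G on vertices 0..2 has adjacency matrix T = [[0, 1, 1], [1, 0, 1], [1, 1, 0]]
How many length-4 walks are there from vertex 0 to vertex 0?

The number of length-4 walks from vertex 0 to vertex 0 is entry (0,0) of T⁴, where T is the adjacency matrix.
T² = [[2, 1, 1], [1, 2, 1], [1, 1, 2]]
T³ = [[2, 3, 3], [3, 2, 3], [3, 3, 2]]
T⁴ = [[6, 5, 5], [5, 6, 5], [5, 5, 6]]

6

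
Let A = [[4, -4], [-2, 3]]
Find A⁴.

[[968, -1148], [-574, 681]]

A² = [[24, -28], [-14, 17]]
A³ = [[152, -180], [-90, 107]]
A⁴ = [[968, -1148], [-574, 681]]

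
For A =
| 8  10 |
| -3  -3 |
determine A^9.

[[115538, 191710], [-57513, -95343]]

tr A = 5 and det A = 6, so the characteristic polynomial is λ² − (5)λ + (6) with roots 3 and 2.
Eigenvectors give P = [[-2, 5], [1, -3]] with P⁻¹ = [[-3, -5], [-1, -2]], and A = P·diag(3, 2)·P⁻¹.
Then A^9 = P·diag(19683, 512)·P⁻¹ = [[-39366, 2560], [19683, -1536]] · [[-3, -5], [-1, -2]] = [[115538, 191710], [-57513, -95343]].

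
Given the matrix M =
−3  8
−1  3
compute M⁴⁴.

[[1, 0], [0, 1]]

M² = I (check: tr M = 0 and det M = −1), so M⁴⁴ = I since 44 is even.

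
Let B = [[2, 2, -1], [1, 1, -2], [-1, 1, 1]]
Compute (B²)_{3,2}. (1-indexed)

0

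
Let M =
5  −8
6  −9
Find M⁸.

tr M = −4 and det M = 3, so the characteristic polynomial is λ² − (−4)λ + (3) with roots −3 and −1.
Eigenvectors give P = [[−1, −4], [−1, −3]] with P⁻¹ = [[3, −4], [−1, 1]], and M = P·diag(−3, −1)·P⁻¹.
Then M⁸ = P·diag(6561, 1)·P⁻¹ = [[−6561, −4], [−6561, −3]] · [[3, −4], [−1, 1]] = [[−19679, 26240], [−19680, 26241]].

[[−19679, 26240], [−19680, 26241]]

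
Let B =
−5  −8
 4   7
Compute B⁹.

tr B = 2 and det B = −3, so the characteristic polynomial is λ² − (2)λ + (−3) with roots 3 and −1.
Eigenvectors give P = [[−1, 2], [1, −1]] with P⁻¹ = [[1, 2], [1, 1]], and B = P·diag(3, −1)·P⁻¹.
Then B⁹ = P·diag(19683, −1)·P⁻¹ = [[−19683, −2], [19683, 1]] · [[1, 2], [1, 1]] = [[−19685, −39368], [19684, 39367]].

[[−19685, −39368], [19684, 39367]]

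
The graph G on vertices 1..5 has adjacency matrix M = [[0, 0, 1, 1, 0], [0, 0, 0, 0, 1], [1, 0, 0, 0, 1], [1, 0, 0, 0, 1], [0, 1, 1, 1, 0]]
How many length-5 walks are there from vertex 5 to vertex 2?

13

The number of length-5 walks from vertex 5 to vertex 2 is entry (5,2) of M^5, where M is the adjacency matrix.
M^2 = [[2, 0, 0, 0, 2], [0, 1, 1, 1, 0], [0, 1, 2, 2, 0], [0, 1, 2, 2, 0], [2, 0, 0, 0, 3]]
M^3 = [[0, 2, 4, 4, 0], [2, 0, 0, 0, 3], [4, 0, 0, 0, 5], [4, 0, 0, 0, 5], [0, 3, 5, 5, 0]]
M^4 = [[8, 0, 0, 0, 10], [0, 3, 5, 5, 0], [0, 5, 9, 9, 0], [0, 5, 9, 9, 0], [10, 0, 0, 0, 13]]
M^5 = [[0, 10, 18, 18, 0], [10, 0, 0, 0, 13], [18, 0, 0, 0, 23], [18, 0, 0, 0, 23], [0, 13, 23, 23, 0]]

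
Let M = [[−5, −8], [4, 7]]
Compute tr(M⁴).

82

tr M = 2 and det M = −3, so the characteristic polynomial is λ² − (2)λ + (−3) with roots −1 and 3.
Eigenvectors give P = [[−2, 1], [1, −1]] with P⁻¹ = [[−1, −1], [−1, −2]], and M = P·diag(−1, 3)·P⁻¹.
Then M⁴ = P·diag(1, 81)·P⁻¹ = [[−2, 81], [1, −81]] · [[−1, −1], [−1, −2]] = [[−79, −160], [80, 161]].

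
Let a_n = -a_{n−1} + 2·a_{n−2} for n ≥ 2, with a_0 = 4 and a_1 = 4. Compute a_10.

With companion matrix M = [[-1, 2], [1, 0]], [a_n, a_{n−1}]ᵀ = M·[a_{n−1}, a_{n−2}]ᵀ, so [a_10, a_9]ᵀ = M⁹·[a_1, a_0]ᵀ.
M⁹ = [[-341, 342], [171, -170]], giving [a_10, a_9]ᵀ = [[4], [4]].

4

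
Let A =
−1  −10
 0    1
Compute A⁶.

[[1, 0], [0, 1]]

A² = I (check: tr A = 0 and det A = −1), so A⁶ = I since 6 is even.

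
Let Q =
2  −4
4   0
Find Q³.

[[−56, 48], [−48, −32]]

Q² = [[−12, −8], [8, −16]]
Q³ = [[−56, 48], [−48, −32]]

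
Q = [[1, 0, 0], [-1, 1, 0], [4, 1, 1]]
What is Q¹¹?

Q = I + N where N = [[0, 0, 0], [-1, 0, 0], [4, 1, 0]] is strictly lower-triangular, so N³ = 0.
(I + N)¹¹ = I + 11·N + 55·N² = [[1, 0, 0], [-11, 1, 0], [-11, 11, 1]].

[[1, 0, 0], [-11, 1, 0], [-11, 11, 1]]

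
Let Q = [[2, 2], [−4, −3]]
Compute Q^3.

Q^2 = [[−4, −2], [4, 1]]
Q^3 = [[0, −2], [4, 5]]

[[0, −2], [4, 5]]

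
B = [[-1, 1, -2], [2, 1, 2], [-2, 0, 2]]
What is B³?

B² = [[7, 0, 0], [-4, 3, 2], [-2, -2, 8]]
B³ = [[-7, 7, -14], [6, -1, 18], [-18, -4, 16]]

[[-7, 7, -14], [6, -1, 18], [-18, -4, 16]]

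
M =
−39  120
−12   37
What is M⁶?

tr M = −2 and det M = −3, so the characteristic polynomial is λ² − (−2)λ + (−3) with roots 1 and −3.
Eigenvectors give P = [[3, 10], [1, 3]] with P⁻¹ = [[−3, 10], [1, −3]], and M = P·diag(1, −3)·P⁻¹.
Then M⁶ = P·diag(1, 729)·P⁻¹ = [[3, 7290], [1, 2187]] · [[−3, 10], [1, −3]] = [[7281, −21840], [2184, −6551]].

[[7281, −21840], [2184, −6551]]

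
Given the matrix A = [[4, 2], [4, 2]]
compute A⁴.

[[864, 432], [864, 432]]

A² = [[24, 12], [24, 12]]
A³ = [[144, 72], [144, 72]]
A⁴ = [[864, 432], [864, 432]]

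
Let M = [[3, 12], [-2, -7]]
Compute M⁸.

[[-13119, -39360], [6560, 19681]]

tr M = -4 and det M = 3, so the characteristic polynomial is λ² − (-4)λ + (3) with roots -3 and -1.
Eigenvectors give P = [[2, -3], [-1, 1]] with P⁻¹ = [[-1, -3], [-1, -2]], and M = P·diag(-3, -1)·P⁻¹.
Then M⁸ = P·diag(6561, 1)·P⁻¹ = [[13122, -3], [-6561, 1]] · [[-1, -3], [-1, -2]] = [[-13119, -39360], [6560, 19681]].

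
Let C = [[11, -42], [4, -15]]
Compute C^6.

tr C = -4 and det C = 3, so the characteristic polynomial is λ² − (-4)λ + (3) with roots -3 and -1.
Eigenvectors give P = [[3, 7], [1, 2]] with P⁻¹ = [[-2, 7], [1, -3]], and C = P·diag(-3, -1)·P⁻¹.
Then C^6 = P·diag(729, 1)·P⁻¹ = [[2187, 7], [729, 2]] · [[-2, 7], [1, -3]] = [[-4367, 15288], [-1456, 5097]].

[[-4367, 15288], [-1456, 5097]]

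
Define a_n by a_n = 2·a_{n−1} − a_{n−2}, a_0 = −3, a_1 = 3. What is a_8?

45

With companion matrix B = [[2, −1], [1, 0]], [a_n, a_{n−1}]ᵀ = B·[a_{n−1}, a_{n−2}]ᵀ, so [a_8, a_7]ᵀ = B⁷·[a_1, a_0]ᵀ.
B⁷ = [[8, −7], [7, −6]], giving [a_8, a_7]ᵀ = [[45], [39]].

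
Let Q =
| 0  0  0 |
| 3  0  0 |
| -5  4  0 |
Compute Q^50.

Q is strictly triangular, hence nilpotent: Q^3 = 0, so Q^50 = 0.

[[0, 0, 0], [0, 0, 0], [0, 0, 0]]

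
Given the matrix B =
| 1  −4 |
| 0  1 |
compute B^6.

B = I + N where N = [[0, −4], [0, 0]] is strictly upper-triangular, so N^2 = 0.
(I + N)^6 = I + 6·N = [[1, −24], [0, 1]].

[[1, −24], [0, 1]]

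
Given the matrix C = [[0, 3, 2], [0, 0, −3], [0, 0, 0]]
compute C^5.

[[0, 0, 0], [0, 0, 0], [0, 0, 0]]

C is strictly triangular, hence nilpotent: C^3 = 0, so C^5 = 0.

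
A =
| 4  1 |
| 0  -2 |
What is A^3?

[[64, 12], [0, -8]]

A^2 = [[16, 2], [0, 4]]
A^3 = [[64, 12], [0, -8]]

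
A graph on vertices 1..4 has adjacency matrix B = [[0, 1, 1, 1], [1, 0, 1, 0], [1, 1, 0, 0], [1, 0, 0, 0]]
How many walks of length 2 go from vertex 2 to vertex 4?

1

The number of length-2 walks from vertex 2 to vertex 4 is entry (2,4) of B², where B is the adjacency matrix.
B² = [[3, 1, 1, 0], [1, 2, 1, 1], [1, 1, 2, 1], [0, 1, 1, 1]]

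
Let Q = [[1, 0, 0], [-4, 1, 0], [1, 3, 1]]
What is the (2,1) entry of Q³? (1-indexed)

Q = I + N where N = [[0, 0, 0], [-4, 0, 0], [1, 3, 0]] is strictly lower-triangular, so N³ = 0.
(I + N)³ = I + 3·N + 3·N² = [[1, 0, 0], [-12, 1, 0], [-33, 9, 1]].

-12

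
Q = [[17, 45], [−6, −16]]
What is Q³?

tr Q = 1 and det Q = −2, so the characteristic polynomial is λ² − (1)λ + (−2) with roots −1 and 2.
Eigenvectors give P = [[−5, −3], [2, 1]] with P⁻¹ = [[1, 3], [−2, −5]], and Q = P·diag(−1, 2)·P⁻¹.
Then Q³ = P·diag(−1, 8)·P⁻¹ = [[5, −24], [−2, 8]] · [[1, 3], [−2, −5]] = [[53, 135], [−18, −46]].

[[53, 135], [−18, −46]]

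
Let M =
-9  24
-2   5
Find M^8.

[[26241, -78720], [6560, -19679]]

tr M = -4 and det M = 3, so the characteristic polynomial is λ² − (-4)λ + (3) with roots -1 and -3.
Eigenvectors give P = [[3, 4], [1, 1]] with P⁻¹ = [[-1, 4], [1, -3]], and M = P·diag(-1, -3)·P⁻¹.
Then M^8 = P·diag(1, 6561)·P⁻¹ = [[3, 26244], [1, 6561]] · [[-1, 4], [1, -3]] = [[26241, -78720], [6560, -19679]].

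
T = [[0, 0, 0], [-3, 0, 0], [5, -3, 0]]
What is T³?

[[0, 0, 0], [0, 0, 0], [0, 0, 0]]

T is strictly triangular, hence nilpotent: T³ = 0, so T³ = 0.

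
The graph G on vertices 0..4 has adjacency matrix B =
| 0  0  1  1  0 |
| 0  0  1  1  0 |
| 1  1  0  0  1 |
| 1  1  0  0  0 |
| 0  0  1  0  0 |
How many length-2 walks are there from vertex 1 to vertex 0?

2

The number of length-2 walks from vertex 1 to vertex 0 is entry (1,0) of B^2, where B is the adjacency matrix.
B^2 = [[2, 2, 0, 0, 1], [2, 2, 0, 0, 1], [0, 0, 3, 2, 0], [0, 0, 2, 2, 0], [1, 1, 0, 0, 1]]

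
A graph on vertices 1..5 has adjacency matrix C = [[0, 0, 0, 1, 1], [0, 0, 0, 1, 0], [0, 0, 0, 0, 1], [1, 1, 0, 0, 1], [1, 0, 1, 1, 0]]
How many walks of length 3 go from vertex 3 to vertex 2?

1

The number of length-3 walks from vertex 3 to vertex 2 is entry (3,2) of C³, where C is the adjacency matrix.
C² = [[2, 1, 1, 1, 1], [1, 1, 0, 0, 1], [1, 0, 1, 1, 0], [1, 0, 1, 3, 1], [1, 1, 0, 1, 3]]
C³ = [[2, 1, 1, 4, 4], [1, 0, 1, 3, 1], [1, 1, 0, 1, 3], [4, 3, 1, 2, 5], [4, 1, 3, 5, 2]]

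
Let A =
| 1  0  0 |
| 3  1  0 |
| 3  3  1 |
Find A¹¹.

[[1, 0, 0], [33, 1, 0], [528, 33, 1]]

A = I + N where N = [[0, 0, 0], [3, 0, 0], [3, 3, 0]] is strictly lower-triangular, so N³ = 0.
(I + N)¹¹ = I + 11·N + 55·N² = [[1, 0, 0], [33, 1, 0], [528, 33, 1]].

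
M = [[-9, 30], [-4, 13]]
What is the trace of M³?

tr M = 4 and det M = 3, so the characteristic polynomial is λ² − (4)λ + (3) with roots 1 and 3.
Eigenvectors give P = [[3, -5], [1, -2]] with P⁻¹ = [[2, -5], [1, -3]], and M = P·diag(1, 3)·P⁻¹.
Then M³ = P·diag(1, 27)·P⁻¹ = [[3, -135], [1, -54]] · [[2, -5], [1, -3]] = [[-129, 390], [-52, 157]].

28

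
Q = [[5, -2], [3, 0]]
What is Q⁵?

tr Q = 5 and det Q = 6, so the characteristic polynomial is λ² − (5)λ + (6) with roots 2 and 3.
Eigenvectors give P = [[2, -1], [3, -1]] with P⁻¹ = [[-1, 1], [-3, 2]], and Q = P·diag(2, 3)·P⁻¹.
Then Q⁵ = P·diag(32, 243)·P⁻¹ = [[64, -243], [96, -243]] · [[-1, 1], [-3, 2]] = [[665, -422], [633, -390]].

[[665, -422], [633, -390]]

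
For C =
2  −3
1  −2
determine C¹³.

C² = I (check: tr C = 0 and det C = −1), so C¹³ = C since 13 is odd.

[[2, −3], [1, −2]]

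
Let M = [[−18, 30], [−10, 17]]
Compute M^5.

tr M = −1 and det M = −6, so the characteristic polynomial is λ² − (−1)λ + (−6) with roots 2 and −3.
Eigenvectors give P = [[3, 2], [2, 1]] with P⁻¹ = [[−1, 2], [2, −3]], and M = P·diag(2, −3)·P⁻¹.
Then M^5 = P·diag(32, −243)·P⁻¹ = [[96, −486], [64, −243]] · [[−1, 2], [2, −3]] = [[−1068, 1650], [−550, 857]].

[[−1068, 1650], [−550, 857]]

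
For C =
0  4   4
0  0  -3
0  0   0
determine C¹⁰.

[[0, 0, 0], [0, 0, 0], [0, 0, 0]]

C is strictly triangular, hence nilpotent: C³ = 0, so C¹⁰ = 0.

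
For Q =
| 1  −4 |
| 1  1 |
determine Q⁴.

Q² = [[−3, −8], [2, −3]]
Q³ = [[−11, 4], [−1, −11]]
Q⁴ = [[−7, 48], [−12, −7]]

[[−7, 48], [−12, −7]]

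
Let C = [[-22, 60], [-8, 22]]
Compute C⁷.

[[-1408, 3840], [-512, 1408]]

tr C = 0 and det C = -4, so the characteristic polynomial is λ² − (0)λ + (-4) with roots -2 and 2.
Eigenvectors give P = [[3, -5], [1, -2]] with P⁻¹ = [[2, -5], [1, -3]], and C = P·diag(-2, 2)·P⁻¹.
Then C⁷ = P·diag(-128, 128)·P⁻¹ = [[-384, -640], [-128, -256]] · [[2, -5], [1, -3]] = [[-1408, 3840], [-512, 1408]].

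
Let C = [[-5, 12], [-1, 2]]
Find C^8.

[[1021, -3060], [255, -764]]

tr C = -3 and det C = 2, so the characteristic polynomial is λ² − (-3)λ + (2) with roots -1 and -2.
Eigenvectors give P = [[-3, -4], [-1, -1]] with P⁻¹ = [[1, -4], [-1, 3]], and C = P·diag(-1, -2)·P⁻¹.
Then C^8 = P·diag(1, 256)·P⁻¹ = [[-3, -1024], [-1, -256]] · [[1, -4], [-1, 3]] = [[1021, -3060], [255, -764]].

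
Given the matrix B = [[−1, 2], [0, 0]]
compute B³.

[[−1, 2], [0, 0]]

B² = [[1, −2], [0, 0]]
B³ = [[−1, 2], [0, 0]]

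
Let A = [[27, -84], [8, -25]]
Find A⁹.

[[137787, -413364], [39368, -118105]]

tr A = 2 and det A = -3, so the characteristic polynomial is λ² − (2)λ + (-3) with roots -1 and 3.
Eigenvectors give P = [[3, -7], [1, -2]] with P⁻¹ = [[-2, 7], [-1, 3]], and A = P·diag(-1, 3)·P⁻¹.
Then A⁹ = P·diag(-1, 19683)·P⁻¹ = [[-3, -137781], [-1, -39366]] · [[-2, 7], [-1, 3]] = [[137787, -413364], [39368, -118105]].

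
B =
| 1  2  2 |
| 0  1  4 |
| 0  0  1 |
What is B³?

[[1, 6, 30], [0, 1, 12], [0, 0, 1]]

B = I + N where N = [[0, 2, 2], [0, 0, 4], [0, 0, 0]] is strictly upper-triangular, so N³ = 0.
(I + N)³ = I + 3·N + 3·N² = [[1, 6, 30], [0, 1, 12], [0, 0, 1]].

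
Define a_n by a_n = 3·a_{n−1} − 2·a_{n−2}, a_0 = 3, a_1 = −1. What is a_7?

With companion matrix Q = [[3, −2], [1, 0]], [a_n, a_{n−1}]ᵀ = Q·[a_{n−1}, a_{n−2}]ᵀ, so [a_7, a_6]ᵀ = Q⁶·[a_1, a_0]ᵀ.
Q⁶ = [[127, −126], [63, −62]], giving [a_7, a_6]ᵀ = [[−505], [−249]].

−505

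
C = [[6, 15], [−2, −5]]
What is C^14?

C² = C (a projection; rank 1, trace 1), so C^14 = C.

[[6, 15], [−2, −5]]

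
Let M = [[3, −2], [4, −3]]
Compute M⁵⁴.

M² = I (check: tr M = 0 and det M = −1), so M⁵⁴ = I since 54 is even.

[[1, 0], [0, 1]]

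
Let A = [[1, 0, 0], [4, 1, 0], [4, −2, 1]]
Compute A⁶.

[[1, 0, 0], [24, 1, 0], [−96, −12, 1]]

A = I + N where N = [[0, 0, 0], [4, 0, 0], [4, −2, 0]] is strictly lower-triangular, so N³ = 0.
(I + N)⁶ = I + 6·N + 15·N² = [[1, 0, 0], [24, 1, 0], [−96, −12, 1]].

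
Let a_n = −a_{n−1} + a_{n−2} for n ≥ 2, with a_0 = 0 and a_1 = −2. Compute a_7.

−26

With companion matrix A = [[−1, 1], [1, 0]], [a_n, a_{n−1}]ᵀ = A·[a_{n−1}, a_{n−2}]ᵀ, so [a_7, a_6]ᵀ = A⁶·[a_1, a_0]ᵀ.
A⁶ = [[13, −8], [−8, 5]], giving [a_7, a_6]ᵀ = [[−26], [16]].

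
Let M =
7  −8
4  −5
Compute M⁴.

tr M = 2 and det M = −3, so the characteristic polynomial is λ² − (2)λ + (−3) with roots −1 and 3.
Eigenvectors give P = [[1, 2], [1, 1]] with P⁻¹ = [[−1, 2], [1, −1]], and M = P·diag(−1, 3)·P⁻¹.
Then M⁴ = P·diag(1, 81)·P⁻¹ = [[1, 162], [1, 81]] · [[−1, 2], [1, −1]] = [[161, −160], [80, −79]].

[[161, −160], [80, −79]]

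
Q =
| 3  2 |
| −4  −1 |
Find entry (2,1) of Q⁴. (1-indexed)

Q² = [[1, 4], [−8, −7]]
Q³ = [[−13, −2], [4, −9]]
Q⁴ = [[−31, −24], [48, 17]]

48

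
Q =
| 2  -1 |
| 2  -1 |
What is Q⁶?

Q² = Q (a projection; rank 1, trace 1), so Q⁶ = Q.

[[2, -1], [2, -1]]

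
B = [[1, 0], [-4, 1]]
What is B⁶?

[[1, 0], [-24, 1]]

B = I + N where N = [[0, 0], [-4, 0]] is strictly lower-triangular, so N² = 0.
(I + N)⁶ = I + 6·N = [[1, 0], [-24, 1]].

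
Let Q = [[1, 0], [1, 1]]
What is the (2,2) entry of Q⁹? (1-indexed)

Q = I + N where N = [[0, 0], [1, 0]] is strictly lower-triangular, so N² = 0.
(I + N)⁹ = I + 9·N = [[1, 0], [9, 1]].

1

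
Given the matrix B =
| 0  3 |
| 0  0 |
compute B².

B is strictly triangular, hence nilpotent: B² = 0, so B² = 0.

[[0, 0], [0, 0]]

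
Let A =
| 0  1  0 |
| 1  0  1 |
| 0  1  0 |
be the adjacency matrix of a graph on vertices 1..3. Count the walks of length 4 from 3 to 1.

2

The number of length-4 walks from vertex 3 to vertex 1 is entry (3,1) of A^4, where A is the adjacency matrix.
A^2 = [[1, 0, 1], [0, 2, 0], [1, 0, 1]]
A^3 = [[0, 2, 0], [2, 0, 2], [0, 2, 0]]
A^4 = [[2, 0, 2], [0, 4, 0], [2, 0, 2]]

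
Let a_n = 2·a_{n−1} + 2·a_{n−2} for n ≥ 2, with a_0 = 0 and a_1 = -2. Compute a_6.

With companion matrix T = [[2, 2], [1, 0]], [a_n, a_{n−1}]ᵀ = T·[a_{n−1}, a_{n−2}]ᵀ, so [a_6, a_5]ᵀ = T⁵·[a_1, a_0]ᵀ.
T⁵ = [[120, 88], [44, 32]], giving [a_6, a_5]ᵀ = [[-240], [-88]].

-240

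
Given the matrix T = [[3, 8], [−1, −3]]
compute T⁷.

[[3, 8], [−1, −3]]

T² = I (check: tr T = 0 and det T = −1), so T⁷ = T since 7 is odd.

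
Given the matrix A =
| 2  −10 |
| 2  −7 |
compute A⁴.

[[−244, 650], [−130, 341]]

tr A = −5 and det A = 6, so the characteristic polynomial is λ² − (−5)λ + (6) with roots −3 and −2.
Eigenvectors give P = [[2, 5], [1, 2]] with P⁻¹ = [[−2, 5], [1, −2]], and A = P·diag(−3, −2)·P⁻¹.
Then A⁴ = P·diag(81, 16)·P⁻¹ = [[162, 80], [81, 32]] · [[−2, 5], [1, −2]] = [[−244, 650], [−130, 341]].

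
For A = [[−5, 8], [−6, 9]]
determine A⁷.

tr A = 4 and det A = 3, so the characteristic polynomial is λ² − (4)λ + (3) with roots 3 and 1.
Eigenvectors give P = [[−1, 4], [−1, 3]] with P⁻¹ = [[3, −4], [1, −1]], and A = P·diag(3, 1)·P⁻¹.
Then A⁷ = P·diag(2187, 1)·P⁻¹ = [[−2187, 4], [−2187, 3]] · [[3, −4], [1, −1]] = [[−6557, 8744], [−6558, 8745]].

[[−6557, 8744], [−6558, 8745]]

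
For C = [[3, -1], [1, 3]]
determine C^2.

[[8, -6], [6, 8]]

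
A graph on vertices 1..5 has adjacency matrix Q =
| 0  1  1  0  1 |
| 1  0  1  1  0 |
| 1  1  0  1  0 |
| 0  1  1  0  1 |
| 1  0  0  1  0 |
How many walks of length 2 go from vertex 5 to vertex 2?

The number of length-2 walks from vertex 5 to vertex 2 is entry (5,2) of Q², where Q is the adjacency matrix.
Q² = [[3, 1, 1, 3, 0], [1, 3, 2, 1, 2], [1, 2, 3, 1, 2], [3, 1, 1, 3, 0], [0, 2, 2, 0, 2]]

2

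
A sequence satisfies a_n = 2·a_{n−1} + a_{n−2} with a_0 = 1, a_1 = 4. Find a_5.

With companion matrix M = [[2, 1], [1, 0]], [a_n, a_{n−1}]ᵀ = M·[a_{n−1}, a_{n−2}]ᵀ, so [a_5, a_4]ᵀ = M⁴·[a_1, a_0]ᵀ.
M⁴ = [[29, 12], [12, 5]], giving [a_5, a_4]ᵀ = [[128], [53]].

128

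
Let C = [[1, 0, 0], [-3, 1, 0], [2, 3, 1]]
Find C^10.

C = I + N where N = [[0, 0, 0], [-3, 0, 0], [2, 3, 0]] is strictly lower-triangular, so N^3 = 0.
(I + N)^10 = I + 10·N + 45·N^2 = [[1, 0, 0], [-30, 1, 0], [-385, 30, 1]].

[[1, 0, 0], [-30, 1, 0], [-385, 30, 1]]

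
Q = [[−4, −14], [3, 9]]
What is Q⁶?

tr Q = 5 and det Q = 6, so the characteristic polynomial is λ² − (5)λ + (6) with roots 3 and 2.
Eigenvectors give P = [[−2, 7], [1, −3]] with P⁻¹ = [[3, 7], [1, 2]], and Q = P·diag(3, 2)·P⁻¹.
Then Q⁶ = P·diag(729, 64)·P⁻¹ = [[−1458, 448], [729, −192]] · [[3, 7], [1, 2]] = [[−3926, −9310], [1995, 4719]].

[[−3926, −9310], [1995, 4719]]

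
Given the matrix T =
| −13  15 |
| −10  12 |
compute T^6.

[[2059, −1995], [1330, −1266]]

tr T = −1 and det T = −6, so the characteristic polynomial is λ² − (−1)λ + (−6) with roots 2 and −3.
Eigenvectors give P = [[1, 3], [1, 2]] with P⁻¹ = [[−2, 3], [1, −1]], and T = P·diag(2, −3)·P⁻¹.
Then T^6 = P·diag(64, 729)·P⁻¹ = [[64, 2187], [64, 1458]] · [[−2, 3], [1, −1]] = [[2059, −1995], [1330, −1266]].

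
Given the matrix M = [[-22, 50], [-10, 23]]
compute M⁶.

tr M = 1 and det M = -6, so the characteristic polynomial is λ² − (1)λ + (-6) with roots 3 and -2.
Eigenvectors give P = [[2, -5], [1, -2]] with P⁻¹ = [[-2, 5], [-1, 2]], and M = P·diag(3, -2)·P⁻¹.
Then M⁶ = P·diag(729, 64)·P⁻¹ = [[1458, -320], [729, -128]] · [[-2, 5], [-1, 2]] = [[-2596, 6650], [-1330, 3389]].

[[-2596, 6650], [-1330, 3389]]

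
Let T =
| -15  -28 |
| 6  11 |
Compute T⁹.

tr T = -4 and det T = 3, so the characteristic polynomial is λ² − (-4)λ + (3) with roots -1 and -3.
Eigenvectors give P = [[-2, 7], [1, -3]] with P⁻¹ = [[3, 7], [1, 2]], and T = P·diag(-1, -3)·P⁻¹.
Then T⁹ = P·diag(-1, -19683)·P⁻¹ = [[2, -137781], [-1, 59049]] · [[3, 7], [1, 2]] = [[-137775, -275548], [59046, 118091]].

[[-137775, -275548], [59046, 118091]]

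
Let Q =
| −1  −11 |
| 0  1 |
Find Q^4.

Q² = I (check: tr Q = 0 and det Q = −1), so Q^4 = I since 4 is even.

[[1, 0], [0, 1]]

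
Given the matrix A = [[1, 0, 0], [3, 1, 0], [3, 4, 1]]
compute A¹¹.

A = I + N where N = [[0, 0, 0], [3, 0, 0], [3, 4, 0]] is strictly lower-triangular, so N³ = 0.
(I + N)¹¹ = I + 11·N + 55·N² = [[1, 0, 0], [33, 1, 0], [693, 44, 1]].

[[1, 0, 0], [33, 1, 0], [693, 44, 1]]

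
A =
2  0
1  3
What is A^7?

tr A = 5 and det A = 6, so the characteristic polynomial is λ² − (5)λ + (6) with roots 2 and 3.
Eigenvectors give P = [[1, 0], [−1, 1]] with P⁻¹ = [[1, 0], [1, 1]], and A = P·diag(2, 3)·P⁻¹.
Then A^7 = P·diag(128, 2187)·P⁻¹ = [[128, 0], [−128, 2187]] · [[1, 0], [1, 1]] = [[128, 0], [2059, 2187]].

[[128, 0], [2059, 2187]]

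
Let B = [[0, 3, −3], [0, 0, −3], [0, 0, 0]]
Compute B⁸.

B is strictly triangular, hence nilpotent: B³ = 0, so B⁸ = 0.

[[0, 0, 0], [0, 0, 0], [0, 0, 0]]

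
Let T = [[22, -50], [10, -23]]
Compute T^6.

[[-2596, 6650], [-1330, 3389]]

tr T = -1 and det T = -6, so the characteristic polynomial is λ² − (-1)λ + (-6) with roots 2 and -3.
Eigenvectors give P = [[5, 2], [2, 1]] with P⁻¹ = [[1, -2], [-2, 5]], and T = P·diag(2, -3)·P⁻¹.
Then T^6 = P·diag(64, 729)·P⁻¹ = [[320, 1458], [128, 729]] · [[1, -2], [-2, 5]] = [[-2596, 6650], [-1330, 3389]].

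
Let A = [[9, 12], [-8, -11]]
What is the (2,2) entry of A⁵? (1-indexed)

tr A = -2 and det A = -3, so the characteristic polynomial is λ² − (-2)λ + (-3) with roots -3 and 1.
Eigenvectors give P = [[-1, 3], [1, -2]] with P⁻¹ = [[2, 3], [1, 1]], and A = P·diag(-3, 1)·P⁻¹.
Then A⁵ = P·diag(-243, 1)·P⁻¹ = [[243, 3], [-243, -2]] · [[2, 3], [1, 1]] = [[489, 732], [-488, -731]].

-731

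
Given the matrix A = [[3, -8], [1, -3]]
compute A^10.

A² = I (check: tr A = 0 and det A = -1), so A^10 = I since 10 is even.

[[1, 0], [0, 1]]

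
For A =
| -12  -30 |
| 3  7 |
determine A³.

tr A = -5 and det A = 6, so the characteristic polynomial is λ² − (-5)λ + (6) with roots -2 and -3.
Eigenvectors give P = [[-3, -10], [1, 3]] with P⁻¹ = [[3, 10], [-1, -3]], and A = P·diag(-2, -3)·P⁻¹.
Then A³ = P·diag(-8, -27)·P⁻¹ = [[24, 270], [-8, -81]] · [[3, 10], [-1, -3]] = [[-198, -570], [57, 163]].

[[-198, -570], [57, 163]]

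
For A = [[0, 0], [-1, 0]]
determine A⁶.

[[0, 0], [0, 0]]

A is strictly triangular, hence nilpotent: A² = 0, so A⁶ = 0.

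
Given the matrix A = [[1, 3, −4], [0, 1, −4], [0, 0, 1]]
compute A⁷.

[[1, 21, −280], [0, 1, −28], [0, 0, 1]]

A = I + N where N = [[0, 3, −4], [0, 0, −4], [0, 0, 0]] is strictly upper-triangular, so N³ = 0.
(I + N)⁷ = I + 7·N + 21·N² = [[1, 21, −280], [0, 1, −28], [0, 0, 1]].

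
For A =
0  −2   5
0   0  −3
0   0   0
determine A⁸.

[[0, 0, 0], [0, 0, 0], [0, 0, 0]]

A is strictly triangular, hence nilpotent: A³ = 0, so A⁸ = 0.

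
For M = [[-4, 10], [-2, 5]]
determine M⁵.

[[-4, 10], [-2, 5]]

M² = M (a projection; rank 1, trace 1), so M⁵ = M.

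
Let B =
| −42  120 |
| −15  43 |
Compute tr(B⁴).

tr B = 1 and det B = −6, so the characteristic polynomial is λ² − (1)λ + (−6) with roots 3 and −2.
Eigenvectors give P = [[−8, 3], [−3, 1]] with P⁻¹ = [[1, −3], [3, −8]], and B = P·diag(3, −2)·P⁻¹.
Then B⁴ = P·diag(81, 16)·P⁻¹ = [[−648, 48], [−243, 16]] · [[1, −3], [3, −8]] = [[−504, 1560], [−195, 601]].

97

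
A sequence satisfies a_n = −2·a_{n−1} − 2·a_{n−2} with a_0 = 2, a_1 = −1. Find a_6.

With companion matrix B = [[−2, −2], [1, 0]], [a_n, a_{n−1}]ᵀ = B·[a_{n−1}, a_{n−2}]ᵀ, so [a_6, a_5]ᵀ = B^5·[a_1, a_0]ᵀ.
B^5 = [[8, 8], [−4, 0]], giving [a_6, a_5]ᵀ = [[8], [4]].

8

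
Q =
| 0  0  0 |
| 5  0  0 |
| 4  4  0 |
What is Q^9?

[[0, 0, 0], [0, 0, 0], [0, 0, 0]]

Q is strictly triangular, hence nilpotent: Q^3 = 0, so Q^9 = 0.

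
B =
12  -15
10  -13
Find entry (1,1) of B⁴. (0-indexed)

tr B = -1 and det B = -6, so the characteristic polynomial is λ² − (-1)λ + (-6) with roots -3 and 2.
Eigenvectors give P = [[1, 3], [1, 2]] with P⁻¹ = [[-2, 3], [1, -1]], and B = P·diag(-3, 2)·P⁻¹.
Then B⁴ = P·diag(81, 16)·P⁻¹ = [[81, 48], [81, 32]] · [[-2, 3], [1, -1]] = [[-114, 195], [-130, 211]].

211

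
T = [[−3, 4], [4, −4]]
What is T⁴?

[[1409, −1596], [−1596, 1808]]

T² = [[25, −28], [−28, 32]]
T³ = [[−187, 212], [212, −240]]
T⁴ = [[1409, −1596], [−1596, 1808]]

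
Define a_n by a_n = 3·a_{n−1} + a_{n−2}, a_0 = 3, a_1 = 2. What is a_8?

With companion matrix T = [[3, 1], [1, 0]], [a_n, a_{n−1}]ᵀ = T·[a_{n−1}, a_{n−2}]ᵀ, so [a_8, a_7]ᵀ = T⁷·[a_1, a_0]ᵀ.
T⁷ = [[3927, 1189], [1189, 360]], giving [a_8, a_7]ᵀ = [[11421], [3458]].

11421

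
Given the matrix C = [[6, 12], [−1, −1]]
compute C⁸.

[[25476, 75660], [−6305, −18659]]

tr C = 5 and det C = 6, so the characteristic polynomial is λ² − (5)λ + (6) with roots 2 and 3.
Eigenvectors give P = [[−3, 4], [1, −1]] with P⁻¹ = [[1, 4], [1, 3]], and C = P·diag(2, 3)·P⁻¹.
Then C⁸ = P·diag(256, 6561)·P⁻¹ = [[−768, 26244], [256, −6561]] · [[1, 4], [1, 3]] = [[25476, 75660], [−6305, −18659]].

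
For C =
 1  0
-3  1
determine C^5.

C = I + N where N = [[0, 0], [-3, 0]] is strictly lower-triangular, so N^2 = 0.
(I + N)^5 = I + 5·N = [[1, 0], [-15, 1]].

[[1, 0], [-15, 1]]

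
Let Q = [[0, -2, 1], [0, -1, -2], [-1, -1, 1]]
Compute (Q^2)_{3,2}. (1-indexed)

2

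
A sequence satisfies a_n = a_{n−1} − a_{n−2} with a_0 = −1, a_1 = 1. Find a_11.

−2

With companion matrix Q = [[1, −1], [1, 0]], [a_n, a_{n−1}]ᵀ = Q·[a_{n−1}, a_{n−2}]ᵀ, so [a_11, a_10]ᵀ = Q^10·[a_1, a_0]ᵀ.
Q^10 = [[−1, 1], [−1, 0]], giving [a_11, a_10]ᵀ = [[−2], [−1]].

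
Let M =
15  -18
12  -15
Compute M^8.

tr M = 0 and det M = -9, so the characteristic polynomial is λ² − (0)λ + (-9) with roots 3 and -3.
Eigenvectors give P = [[3, 1], [2, 1]] with P⁻¹ = [[1, -1], [-2, 3]], and M = P·diag(3, -3)·P⁻¹.
Then M^8 = P·diag(6561, 6561)·P⁻¹ = [[19683, 6561], [13122, 6561]] · [[1, -1], [-2, 3]] = [[6561, 0], [0, 6561]].

[[6561, 0], [0, 6561]]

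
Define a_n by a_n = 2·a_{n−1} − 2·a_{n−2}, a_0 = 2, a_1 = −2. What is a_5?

With companion matrix Q = [[2, −2], [1, 0]], [a_n, a_{n−1}]ᵀ = Q·[a_{n−1}, a_{n−2}]ᵀ, so [a_5, a_4]ᵀ = Q⁴·[a_1, a_0]ᵀ.
Q⁴ = [[−4, 0], [0, −4]], giving [a_5, a_4]ᵀ = [[8], [−8]].

8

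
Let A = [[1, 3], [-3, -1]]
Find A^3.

A^2 = [[-8, 0], [0, -8]]
A^3 = [[-8, -24], [24, 8]]

[[-8, -24], [24, 8]]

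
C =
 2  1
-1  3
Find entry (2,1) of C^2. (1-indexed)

-5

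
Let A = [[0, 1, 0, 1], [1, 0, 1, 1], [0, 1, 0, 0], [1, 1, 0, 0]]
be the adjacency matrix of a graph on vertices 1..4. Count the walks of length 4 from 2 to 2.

The number of length-4 walks from vertex 2 to vertex 2 is entry (2,2) of A^4, where A is the adjacency matrix.
A^2 = [[2, 1, 1, 1], [1, 3, 0, 1], [1, 0, 1, 1], [1, 1, 1, 2]]
A^3 = [[2, 4, 1, 3], [4, 2, 3, 4], [1, 3, 0, 1], [3, 4, 1, 2]]
A^4 = [[7, 6, 4, 6], [6, 11, 2, 6], [4, 2, 3, 4], [6, 6, 4, 7]]

11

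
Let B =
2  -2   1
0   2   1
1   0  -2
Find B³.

B² = [[5, -8, -2], [1, 4, 0], [0, -2, 5]]
B³ = [[8, -26, 1], [2, 6, 5], [5, -4, -12]]

[[8, -26, 1], [2, 6, 5], [5, -4, -12]]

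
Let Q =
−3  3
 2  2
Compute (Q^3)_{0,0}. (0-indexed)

Q^2 = [[15, −3], [−2, 10]]
Q^3 = [[−51, 39], [26, 14]]

−51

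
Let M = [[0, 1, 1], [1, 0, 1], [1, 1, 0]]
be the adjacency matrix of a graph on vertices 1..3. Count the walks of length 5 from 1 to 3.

11

The number of length-5 walks from vertex 1 to vertex 3 is entry (1,3) of M⁵, where M is the adjacency matrix.
M² = [[2, 1, 1], [1, 2, 1], [1, 1, 2]]
M³ = [[2, 3, 3], [3, 2, 3], [3, 3, 2]]
M⁴ = [[6, 5, 5], [5, 6, 5], [5, 5, 6]]
M⁵ = [[10, 11, 11], [11, 10, 11], [11, 11, 10]]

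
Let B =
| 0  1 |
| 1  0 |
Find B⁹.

[[0, 1], [1, 0]]

B² = I (check: tr B = 0 and det B = −1), so B⁹ = B since 9 is odd.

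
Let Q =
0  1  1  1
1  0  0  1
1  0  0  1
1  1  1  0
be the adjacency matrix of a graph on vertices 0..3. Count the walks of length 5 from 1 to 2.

18

The number of length-5 walks from vertex 1 to vertex 2 is entry (1,2) of Q⁵, where Q is the adjacency matrix.
Q² = [[3, 1, 1, 2], [1, 2, 2, 1], [1, 2, 2, 1], [2, 1, 1, 3]]
Q³ = [[4, 5, 5, 5], [5, 2, 2, 5], [5, 2, 2, 5], [5, 5, 5, 4]]
Q⁴ = [[15, 9, 9, 14], [9, 10, 10, 9], [9, 10, 10, 9], [14, 9, 9, 15]]
Q⁵ = [[32, 29, 29, 33], [29, 18, 18, 29], [29, 18, 18, 29], [33, 29, 29, 32]]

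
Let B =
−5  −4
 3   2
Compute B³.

tr B = −3 and det B = 2, so the characteristic polynomial is λ² − (−3)λ + (2) with roots −1 and −2.
Eigenvectors give P = [[−1, −4], [1, 3]] with P⁻¹ = [[3, 4], [−1, −1]], and B = P·diag(−1, −2)·P⁻¹.
Then B³ = P·diag(−1, −8)·P⁻¹ = [[1, 32], [−1, −24]] · [[3, 4], [−1, −1]] = [[−29, −28], [21, 20]].

[[−29, −28], [21, 20]]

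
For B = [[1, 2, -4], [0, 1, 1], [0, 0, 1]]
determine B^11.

B = I + N where N = [[0, 2, -4], [0, 0, 1], [0, 0, 0]] is strictly upper-triangular, so N^3 = 0.
(I + N)^11 = I + 11·N + 55·N^2 = [[1, 22, 66], [0, 1, 11], [0, 0, 1]].

[[1, 22, 66], [0, 1, 11], [0, 0, 1]]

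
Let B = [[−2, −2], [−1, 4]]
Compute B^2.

[[6, −4], [−2, 18]]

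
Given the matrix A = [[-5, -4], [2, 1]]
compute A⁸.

[[13121, 13120], [-6560, -6559]]

tr A = -4 and det A = 3, so the characteristic polynomial is λ² − (-4)λ + (3) with roots -3 and -1.
Eigenvectors give P = [[-2, -1], [1, 1]] with P⁻¹ = [[-1, -1], [1, 2]], and A = P·diag(-3, -1)·P⁻¹.
Then A⁸ = P·diag(6561, 1)·P⁻¹ = [[-13122, -1], [6561, 1]] · [[-1, -1], [1, 2]] = [[13121, 13120], [-6560, -6559]].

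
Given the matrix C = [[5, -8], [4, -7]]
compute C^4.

tr C = -2 and det C = -3, so the characteristic polynomial is λ² − (-2)λ + (-3) with roots -3 and 1.
Eigenvectors give P = [[1, 2], [1, 1]] with P⁻¹ = [[-1, 2], [1, -1]], and C = P·diag(-3, 1)·P⁻¹.
Then C^4 = P·diag(81, 1)·P⁻¹ = [[81, 2], [81, 1]] · [[-1, 2], [1, -1]] = [[-79, 160], [-80, 161]].

[[-79, 160], [-80, 161]]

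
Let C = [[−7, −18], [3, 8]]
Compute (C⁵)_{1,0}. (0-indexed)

33

tr C = 1 and det C = −2, so the characteristic polynomial is λ² − (1)λ + (−2) with roots −1 and 2.
Eigenvectors give P = [[−3, −2], [1, 1]] with P⁻¹ = [[−1, −2], [1, 3]], and C = P·diag(−1, 2)·P⁻¹.
Then C⁵ = P·diag(−1, 32)·P⁻¹ = [[3, −64], [−1, 32]] · [[−1, −2], [1, 3]] = [[−67, −198], [33, 98]].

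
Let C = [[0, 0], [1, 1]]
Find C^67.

[[0, 0], [1, 1]]

C² = C (a projection; rank 1, trace 1), so C^67 = C.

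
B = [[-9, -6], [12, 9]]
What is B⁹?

tr B = 0 and det B = -9, so the characteristic polynomial is λ² − (0)λ + (-9) with roots 3 and -3.
Eigenvectors give P = [[-1, -1], [2, 1]] with P⁻¹ = [[1, 1], [-2, -1]], and B = P·diag(3, -3)·P⁻¹.
Then B⁹ = P·diag(19683, -19683)·P⁻¹ = [[-19683, 19683], [39366, -19683]] · [[1, 1], [-2, -1]] = [[-59049, -39366], [78732, 59049]].

[[-59049, -39366], [78732, 59049]]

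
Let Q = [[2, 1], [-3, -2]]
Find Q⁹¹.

[[2, 1], [-3, -2]]

Q² = I (check: tr Q = 0 and det Q = -1), so Q⁹¹ = Q since 91 is odd.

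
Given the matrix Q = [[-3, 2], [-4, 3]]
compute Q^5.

[[-3, 2], [-4, 3]]

Q² = I (check: tr Q = 0 and det Q = -1), so Q^5 = Q since 5 is odd.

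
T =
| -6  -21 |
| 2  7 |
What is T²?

[[-6, -21], [2, 7]]

T² = T (a projection; rank 1, trace 1), so T² = T.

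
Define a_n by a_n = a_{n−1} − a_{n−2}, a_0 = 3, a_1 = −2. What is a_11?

With companion matrix T = [[1, −1], [1, 0]], [a_n, a_{n−1}]ᵀ = T·[a_{n−1}, a_{n−2}]ᵀ, so [a_11, a_10]ᵀ = T¹⁰·[a_1, a_0]ᵀ.
T¹⁰ = [[−1, 1], [−1, 0]], giving [a_11, a_10]ᵀ = [[5], [2]].

5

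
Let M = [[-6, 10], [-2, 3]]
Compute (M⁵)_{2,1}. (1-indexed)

-62

tr M = -3 and det M = 2, so the characteristic polynomial is λ² − (-3)λ + (2) with roots -2 and -1.
Eigenvectors give P = [[5, -2], [2, -1]] with P⁻¹ = [[1, -2], [2, -5]], and M = P·diag(-2, -1)·P⁻¹.
Then M⁵ = P·diag(-32, -1)·P⁻¹ = [[-160, 2], [-64, 1]] · [[1, -2], [2, -5]] = [[-156, 310], [-62, 123]].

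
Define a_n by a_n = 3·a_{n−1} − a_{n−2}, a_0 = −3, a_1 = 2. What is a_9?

With companion matrix M = [[3, −1], [1, 0]], [a_n, a_{n−1}]ᵀ = M·[a_{n−1}, a_{n−2}]ᵀ, so [a_9, a_8]ᵀ = M⁸·[a_1, a_0]ᵀ.
M⁸ = [[2584, −987], [987, −377]], giving [a_9, a_8]ᵀ = [[8129], [3105]].

8129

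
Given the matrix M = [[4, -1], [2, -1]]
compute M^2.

[[14, -3], [6, -1]]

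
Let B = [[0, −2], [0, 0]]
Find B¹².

B is strictly triangular, hence nilpotent: B² = 0, so B¹² = 0.

[[0, 0], [0, 0]]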